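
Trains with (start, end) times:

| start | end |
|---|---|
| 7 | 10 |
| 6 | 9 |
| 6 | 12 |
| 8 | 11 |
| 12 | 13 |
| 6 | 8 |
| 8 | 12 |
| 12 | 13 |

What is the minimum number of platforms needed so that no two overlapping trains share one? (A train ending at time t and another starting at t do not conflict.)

5

Count concurrent intervals with a sweep; the peak is the room count.
Events (time:±→running): 6:+→1 6:+→2 6:+→3 7:+→4 8:-→3 8:+→4 8:+→5 … peak 5.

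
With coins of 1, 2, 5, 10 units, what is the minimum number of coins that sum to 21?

3

Use the largest denomination that fits, subtract, and repeat.
21 = 2×10 + 1×1
Total coins = 2 + 1 = 3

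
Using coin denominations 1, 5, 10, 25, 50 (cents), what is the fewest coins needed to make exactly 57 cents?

Greedy: take as many of the largest coin as possible, then repeat with the remainder.
57 − 1×50→7 − 1×5→2 − 2×1→0
Total coins = 1 + 1 + 2 = 4

4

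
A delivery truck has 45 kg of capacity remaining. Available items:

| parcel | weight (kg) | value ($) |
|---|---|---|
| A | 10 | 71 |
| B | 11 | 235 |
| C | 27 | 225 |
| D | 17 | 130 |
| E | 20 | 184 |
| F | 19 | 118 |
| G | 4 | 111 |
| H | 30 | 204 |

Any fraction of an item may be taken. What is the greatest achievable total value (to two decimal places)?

613.33

Greedy by value/weight ratio, highest first.
Ratios (sorted): G 27.75, B 21.36, E 9.20, C 8.33, D 7.65, A 7.10, H 6.80, F 6.21
take G (4 @ 111); take B (11 @ 235); take E (20 @ 184); take 10/27 of C → 83.33. Capacity used 45/45.
Total value = 613.33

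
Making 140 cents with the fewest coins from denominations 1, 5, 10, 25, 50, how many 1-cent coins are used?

0

140 − 2×50→40 − 1×25→15 − 1×10→5 − 1×5→0
Count of 1: 0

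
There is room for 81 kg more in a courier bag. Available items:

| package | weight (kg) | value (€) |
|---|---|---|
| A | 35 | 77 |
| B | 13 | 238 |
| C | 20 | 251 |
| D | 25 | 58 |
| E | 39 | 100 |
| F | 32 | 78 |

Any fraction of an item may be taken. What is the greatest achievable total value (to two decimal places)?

610.94

Sort by value per unit weight and fill in that order.
Ratios (sorted): B 18.31, C 12.55, E 2.56, F 2.44, D 2.32, A 2.20
take B (13 @ 238); take C (20 @ 251); take E (39 @ 100); take 9/32 of F → 21.94. Capacity used 81/81.
Total value = 610.94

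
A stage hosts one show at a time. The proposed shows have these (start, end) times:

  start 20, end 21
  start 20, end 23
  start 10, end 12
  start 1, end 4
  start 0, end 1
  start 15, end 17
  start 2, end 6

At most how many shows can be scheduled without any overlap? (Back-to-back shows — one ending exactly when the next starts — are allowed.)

5

Order by finish time; keep every interval that doesn't clash with the previous kept one.
By end time: (0,1), (1,4), (2,6), (10,12), (15,17), (20,21), (20,23).
Pick (0,1); next start ≥ 1 → (1,4); next start ≥ 4 → (10,12); next start ≥ 12 → (15,17); next start ≥ 17 → (20,21).
Selected 5 shows.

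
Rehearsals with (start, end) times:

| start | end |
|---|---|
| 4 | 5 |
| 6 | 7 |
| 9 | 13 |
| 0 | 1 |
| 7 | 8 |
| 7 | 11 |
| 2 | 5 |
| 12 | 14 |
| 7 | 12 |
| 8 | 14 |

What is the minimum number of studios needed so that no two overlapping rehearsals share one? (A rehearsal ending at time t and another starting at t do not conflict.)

The answer is the maximum number of intervals overlapping at any instant.
starts: [0, 2, 4, 6, 7, 7, 7, 8, 9, 12]
ends:   [1, 5, 5, 7, 8, 11, 12, 13, 14, 14]
s0→1 e1→0 s2→1 s4→2 e5→1 e5→0 s6→1 e7→0 s7→1 s7→2 s7→3 e8→2 s8→3 s9→4  — peak 4.

4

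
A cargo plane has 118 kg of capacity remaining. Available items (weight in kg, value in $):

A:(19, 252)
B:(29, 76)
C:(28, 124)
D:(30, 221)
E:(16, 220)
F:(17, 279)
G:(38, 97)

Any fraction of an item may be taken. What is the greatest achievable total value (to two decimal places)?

Greedy by value/weight ratio, highest first.
Order: F (279/17=16.41) > E (220/16=13.75) > A (252/19=13.26) > D (221/30=7.37) > C (124/28=4.43) > B (76/29=2.62) > G (97/38=2.55)
Fill: take F (17 @ 279) → take E (16 @ 220) → take A (19 @ 252) → take D (30 @ 221) → take C (28 @ 124) → take 8/29 of B → 20.97; 118/118 used.
Total value = 1116.97

1116.97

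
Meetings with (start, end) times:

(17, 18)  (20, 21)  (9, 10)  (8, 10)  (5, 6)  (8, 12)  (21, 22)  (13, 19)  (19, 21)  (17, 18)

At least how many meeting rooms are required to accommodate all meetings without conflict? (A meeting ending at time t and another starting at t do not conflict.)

3

starts: [5, 8, 8, 9, 13, 17, 17, 19, 20, 21]
ends:   [6, 10, 10, 12, 18, 18, 19, 21, 21, 22]
s5→1 e6→0 s8→1 s8→2 s9→3  — peak 3.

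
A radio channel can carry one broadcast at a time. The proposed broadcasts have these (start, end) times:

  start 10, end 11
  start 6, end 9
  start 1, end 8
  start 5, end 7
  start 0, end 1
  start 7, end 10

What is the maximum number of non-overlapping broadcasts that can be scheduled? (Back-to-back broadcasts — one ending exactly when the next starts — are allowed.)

Sort by end time and greedily take each interval whose start is ≥ the last chosen end.
By end time: (0,1), (5,7), (1,8), (6,9), (7,10), (10,11).
Pick (0,1); next start ≥ 1 → (5,7); next start ≥ 7 → (7,10); next start ≥ 10 → (10,11).
Selected 4 broadcasts.

4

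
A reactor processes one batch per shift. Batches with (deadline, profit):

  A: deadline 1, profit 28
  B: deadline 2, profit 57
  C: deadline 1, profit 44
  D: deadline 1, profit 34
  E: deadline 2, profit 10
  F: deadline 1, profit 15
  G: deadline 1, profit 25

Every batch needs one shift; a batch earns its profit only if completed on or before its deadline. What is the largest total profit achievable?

101

Profit order: B=57 C=44 D=34 A=28 G=25 F=15 E=10
Assign: B→slot 2, C→slot 1, D skipped, A skipped, G skipped, F skipped, E skipped.
Slots: [1:C] [2:B]
Profit = 44 + 57 = 101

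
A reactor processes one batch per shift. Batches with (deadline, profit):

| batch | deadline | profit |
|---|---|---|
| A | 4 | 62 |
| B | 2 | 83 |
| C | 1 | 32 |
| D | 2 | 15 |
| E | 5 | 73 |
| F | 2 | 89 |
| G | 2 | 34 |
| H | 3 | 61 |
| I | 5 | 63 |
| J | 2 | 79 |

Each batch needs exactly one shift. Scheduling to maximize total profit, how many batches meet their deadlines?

5

By profit: F(d2,89), B(d2,83), J(d2,79), E(d5,73), I(d5,63), A(d4,62), H(d3,61), G(d2,34), C(d1,32), D(d2,15)
F→slot 2; B→slot 1; J skipped; E→slot 5; I→slot 4; A→slot 3; H skipped; G skipped; C skipped; D skipped.
5 of 10 scheduled.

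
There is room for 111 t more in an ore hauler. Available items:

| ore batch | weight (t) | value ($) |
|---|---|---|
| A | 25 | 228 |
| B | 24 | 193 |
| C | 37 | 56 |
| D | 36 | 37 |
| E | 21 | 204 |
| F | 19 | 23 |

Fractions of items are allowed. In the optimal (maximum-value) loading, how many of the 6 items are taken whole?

4

Sort by value per unit weight and fill in that order.
Ratios (sorted): E 9.71, A 9.12, B 8.04, C 1.51, F 1.21, D 1.03
take E (21 @ 204); take A (25 @ 228); take B (24 @ 193); take C (37 @ 56); take 4/19 of F → 4.84. Capacity used 111/111.
4 item(s) taken whole; one partial (take 4/19 of F).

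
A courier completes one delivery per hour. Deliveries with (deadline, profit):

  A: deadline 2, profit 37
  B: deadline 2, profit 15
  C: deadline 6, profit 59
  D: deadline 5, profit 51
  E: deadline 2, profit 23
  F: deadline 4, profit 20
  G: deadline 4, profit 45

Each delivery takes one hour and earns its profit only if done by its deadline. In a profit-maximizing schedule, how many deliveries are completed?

6

By profit: C(d6,59), D(d5,51), G(d4,45), A(d2,37), E(d2,23), F(d4,20), B(d2,15)
C→slot 6; D→slot 5; G→slot 4; A→slot 2; E→slot 1; F→slot 3; B skipped.
6 of 7 scheduled.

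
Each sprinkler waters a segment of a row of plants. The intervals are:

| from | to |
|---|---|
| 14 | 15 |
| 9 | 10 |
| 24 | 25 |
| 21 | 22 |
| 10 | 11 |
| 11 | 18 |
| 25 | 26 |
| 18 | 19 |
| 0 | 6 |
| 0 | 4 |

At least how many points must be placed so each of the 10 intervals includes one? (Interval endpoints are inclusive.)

By right end: [0,4]  [0,6]  [9,10]  [10,11]  [14,15]  [11,18]  [18,19]  [21,22]  [24,25]  [25,26]
[0,4] uncovered → point at 4; [9,10] uncovered → point at 10; [14,15] uncovered → point at 15; [18,19] uncovered → point at 19; [21,22] uncovered → point at 22; [24,25] uncovered → point at 25.
Points: 4, 10, 15, 19, 22, 25 (6 total).

6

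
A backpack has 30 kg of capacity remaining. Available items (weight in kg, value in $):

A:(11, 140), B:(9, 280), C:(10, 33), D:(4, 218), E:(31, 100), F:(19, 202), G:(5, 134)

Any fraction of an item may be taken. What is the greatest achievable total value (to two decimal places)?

Greedy by value/weight ratio, highest first.
Order: D (218/4=54.50) > B (280/9=31.11) > G (134/5=26.80) > A (140/11=12.73) > F (202/19=10.63) > C (33/10=3.30) > E (100/31=3.23)
Fill: take D (4 @ 218) → take B (9 @ 280) → take G (5 @ 134) → take A (11 @ 140) → take 1/19 of F → 10.63; 30/30 used.
Total value = 782.63

782.63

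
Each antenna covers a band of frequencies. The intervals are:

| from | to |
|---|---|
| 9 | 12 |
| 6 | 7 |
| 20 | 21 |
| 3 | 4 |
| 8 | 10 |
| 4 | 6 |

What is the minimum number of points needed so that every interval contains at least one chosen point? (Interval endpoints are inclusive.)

Process intervals by earliest right end; each time one isn't hit yet, stab at its right endpoint.
Sorted: [3,4] [4,6] [6,7] [8,10] [9,12] [20,21]
{[3,4],[4,6]} hit by 4; {[6,7]} hit by 7; {[8,10],[9,12]} hit by 10; {[20,21]} hit by 21.
Points: 4, 7, 10, 21 (4 total).

4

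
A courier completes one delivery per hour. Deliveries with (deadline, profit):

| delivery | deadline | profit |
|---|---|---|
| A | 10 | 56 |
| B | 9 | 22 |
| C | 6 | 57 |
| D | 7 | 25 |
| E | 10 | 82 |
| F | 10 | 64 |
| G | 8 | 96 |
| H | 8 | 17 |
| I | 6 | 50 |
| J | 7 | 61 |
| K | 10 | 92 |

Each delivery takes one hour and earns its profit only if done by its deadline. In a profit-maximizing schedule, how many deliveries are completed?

Sort by profit descending; place each in the latest free slot ≤ its deadline.
Profit order: G=96 K=92 E=82 F=64 J=61 C=57 A=56 I=50 D=25 B=22 H=17
Assign: G→slot 8, K→slot 10, E→slot 9, F→slot 7, J→slot 6, C→slot 5, A→slot 4, I→slot 3, D→slot 2, B→slot 1, H skipped.
Slots: [1:B] [2:D] [3:I] [4:A] [5:C] [6:J] [7:F] [8:G] [9:E] [10:K]
10 of 11 scheduled.

10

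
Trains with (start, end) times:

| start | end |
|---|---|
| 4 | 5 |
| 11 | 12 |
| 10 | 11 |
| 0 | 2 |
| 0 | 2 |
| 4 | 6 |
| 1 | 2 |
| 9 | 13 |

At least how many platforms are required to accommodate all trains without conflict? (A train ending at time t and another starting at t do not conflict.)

The answer is the maximum number of intervals overlapping at any instant.
Events (time:±→running): 0:+→1 0:+→2 1:+→3 … peak 3.

3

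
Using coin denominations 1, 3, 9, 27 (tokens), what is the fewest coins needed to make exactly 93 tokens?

5

Greedy: take as many of the largest coin as possible, then repeat with the remainder.
93 = 3×27 + 1×9 + 1×3
Total coins = 3 + 1 + 1 = 5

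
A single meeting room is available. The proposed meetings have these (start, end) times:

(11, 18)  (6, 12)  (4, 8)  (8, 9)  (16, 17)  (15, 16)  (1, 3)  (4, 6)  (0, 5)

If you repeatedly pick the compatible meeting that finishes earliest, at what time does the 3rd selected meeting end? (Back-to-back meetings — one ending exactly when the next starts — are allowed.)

Order by finish time; keep every interval that doesn't clash with the previous kept one.
By end time: (1,3), (0,5), (4,6), (4,8), (8,9), (6,12), (15,16), (16,17), (11,18).
Pick (1,3); next start ≥ 3 → (4,6); next start ≥ 6 → (8,9); next start ≥ 9 → (15,16); next start ≥ 16 → (16,17).
Selected: (1,3) (4,6) (8,9) (15,16) (16,17)

9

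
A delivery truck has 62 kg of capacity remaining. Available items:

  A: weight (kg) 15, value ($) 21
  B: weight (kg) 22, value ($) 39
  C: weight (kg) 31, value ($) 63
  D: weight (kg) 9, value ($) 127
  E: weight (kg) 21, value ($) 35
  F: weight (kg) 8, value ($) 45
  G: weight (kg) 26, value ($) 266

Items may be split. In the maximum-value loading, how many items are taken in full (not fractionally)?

Greedy by value/weight ratio, highest first.
Order: D (127/9=14.11) > G (266/26=10.23) > F (45/8=5.62) > C (63/31=2.03) > B (39/22=1.77) > E (35/21=1.67) > A (21/15=1.40)
Fill: take D (9 @ 127) → take G (26 @ 266) → take F (8 @ 45) → take 19/31 of C → 38.61; 62/62 used.
3 item(s) taken whole; one partial (take 19/31 of C).

3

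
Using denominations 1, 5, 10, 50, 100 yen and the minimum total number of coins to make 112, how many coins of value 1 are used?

2

112 − 1×100→12 − 1×10→2 − 2×1→0
Count of 1: 2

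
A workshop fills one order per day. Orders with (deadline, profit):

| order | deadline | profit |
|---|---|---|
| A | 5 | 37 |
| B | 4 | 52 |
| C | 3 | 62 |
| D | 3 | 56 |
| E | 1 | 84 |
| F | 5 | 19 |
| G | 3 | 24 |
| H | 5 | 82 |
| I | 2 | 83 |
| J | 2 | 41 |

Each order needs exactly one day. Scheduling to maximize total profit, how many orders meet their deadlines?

5

Sort by profit descending; place each in the latest free slot ≤ its deadline.
By profit: E(d1,84), I(d2,83), H(d5,82), C(d3,62), D(d3,56), B(d4,52), J(d2,41), A(d5,37), G(d3,24), F(d5,19)
E→slot 1; I→slot 2; H→slot 5; C→slot 3; D skipped; B→slot 4; J skipped; A skipped; G skipped; F skipped.
5 of 10 scheduled.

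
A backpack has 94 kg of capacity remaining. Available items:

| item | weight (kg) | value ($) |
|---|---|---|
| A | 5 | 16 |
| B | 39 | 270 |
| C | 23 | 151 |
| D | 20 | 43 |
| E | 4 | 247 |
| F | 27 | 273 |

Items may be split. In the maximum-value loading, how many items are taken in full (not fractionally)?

4

Ratios (sorted): E 61.75, F 10.11, B 6.92, C 6.57, A 3.20, D 2.15
take E (4 @ 247); take F (27 @ 273); take B (39 @ 270); take C (23 @ 151); take 1/5 of A → 3.20. Capacity used 94/94.
4 item(s) taken whole; one partial (take 1/5 of A).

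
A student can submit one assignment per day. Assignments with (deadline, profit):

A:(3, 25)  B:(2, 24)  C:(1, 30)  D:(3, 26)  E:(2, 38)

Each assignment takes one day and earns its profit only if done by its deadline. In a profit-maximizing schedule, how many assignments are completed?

Take jobs in profit order; each goes to the latest open slot no later than its deadline.
By profit: E(d2,38), C(d1,30), D(d3,26), A(d3,25), B(d2,24)
E→slot 2; C→slot 1; D→slot 3; A skipped; B skipped.
3 of 5 scheduled.

3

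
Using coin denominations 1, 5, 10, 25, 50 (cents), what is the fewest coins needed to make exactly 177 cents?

Greedy: take as many of the largest coin as possible, then repeat with the remainder.
177 − 3×50→27 − 1×25→2 − 2×1→0
Total coins = 3 + 1 + 2 = 6

6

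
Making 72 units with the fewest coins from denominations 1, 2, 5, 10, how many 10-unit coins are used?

7

Greedy: take as many of the largest coin as possible, then repeat with the remainder.
72 − 7×10→2 − 1×2→0
Count of 10: 7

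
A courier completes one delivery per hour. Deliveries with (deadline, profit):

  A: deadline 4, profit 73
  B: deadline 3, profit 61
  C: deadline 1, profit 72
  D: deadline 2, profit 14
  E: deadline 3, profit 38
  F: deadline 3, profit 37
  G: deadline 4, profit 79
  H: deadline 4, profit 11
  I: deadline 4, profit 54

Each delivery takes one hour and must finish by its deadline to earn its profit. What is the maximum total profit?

285

Sort by profit descending; place each in the latest free slot ≤ its deadline.
By profit: G(d4,79), A(d4,73), C(d1,72), B(d3,61), I(d4,54), E(d3,38), F(d3,37), D(d2,14), H(d4,11)
G→slot 4; A→slot 3; C→slot 1; B→slot 2; I skipped; E skipped; F skipped; D skipped; H skipped.
Profit = 72 + 61 + 73 + 79 = 285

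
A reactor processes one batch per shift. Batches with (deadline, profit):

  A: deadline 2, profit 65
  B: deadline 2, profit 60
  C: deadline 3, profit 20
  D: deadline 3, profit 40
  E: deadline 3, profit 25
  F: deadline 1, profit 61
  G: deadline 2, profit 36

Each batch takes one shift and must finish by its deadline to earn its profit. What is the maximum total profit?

166

Take jobs in profit order; each goes to the latest open slot no later than its deadline.
By profit: A(d2,65), F(d1,61), B(d2,60), D(d3,40), G(d2,36), E(d3,25), C(d3,20)
A→slot 2; F→slot 1; B skipped; D→slot 3; G skipped; E skipped; C skipped.
Profit = 61 + 65 + 40 = 166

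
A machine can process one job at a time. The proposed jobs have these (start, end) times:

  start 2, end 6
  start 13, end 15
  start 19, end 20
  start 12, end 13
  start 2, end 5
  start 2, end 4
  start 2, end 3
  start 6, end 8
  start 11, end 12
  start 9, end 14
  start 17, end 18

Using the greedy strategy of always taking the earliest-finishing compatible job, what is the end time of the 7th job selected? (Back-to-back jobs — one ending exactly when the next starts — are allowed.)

Greedy by earliest finish: after sorting by end time, pick each interval compatible with the last pick.
By end time: (2,3), (2,4), (2,5), (2,6), (6,8), (11,12), (12,13), (9,14), (13,15), (17,18), (19,20).
Pick (2,3); next start ≥ 3 → (6,8); next start ≥ 8 → (11,12); next start ≥ 12 → (12,13); next start ≥ 13 → (13,15); next start ≥ 15 → (17,18); next start ≥ 18 → (19,20).
Selected: (2,3) (6,8) (11,12) (12,13) (13,15) (17,18) (19,20)

20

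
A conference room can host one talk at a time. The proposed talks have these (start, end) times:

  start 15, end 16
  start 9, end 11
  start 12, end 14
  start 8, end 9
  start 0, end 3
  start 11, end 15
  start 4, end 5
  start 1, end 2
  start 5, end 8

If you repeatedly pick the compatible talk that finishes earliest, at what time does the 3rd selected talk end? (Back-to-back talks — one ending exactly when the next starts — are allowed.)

8

Greedy by earliest finish: after sorting by end time, pick each interval compatible with the last pick.
Sorted by end: (1,2)  (0,3)  (4,5)  (5,8)  (8,9)  (9,11)  (12,14)  (11,15)  (15,16)
take (1,2); skip (0,3); take (4,5); take (5,8); take (8,9); take (9,11); take (12,14); take (15,16).
Selected: (1,2) (4,5) (5,8) (8,9) (9,11) (12,14) (15,16)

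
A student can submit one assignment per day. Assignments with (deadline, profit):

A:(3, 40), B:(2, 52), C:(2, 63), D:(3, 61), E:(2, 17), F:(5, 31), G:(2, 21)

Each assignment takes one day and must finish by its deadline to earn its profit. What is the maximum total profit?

Take jobs in profit order; each goes to the latest open slot no later than its deadline.
By profit: C(d2,63), D(d3,61), B(d2,52), A(d3,40), F(d5,31), G(d2,21), E(d2,17)
C→slot 2; D→slot 3; B→slot 1; A skipped; F→slot 5; G skipped; E skipped.
Profit = 52 + 63 + 61 + 31 = 207

207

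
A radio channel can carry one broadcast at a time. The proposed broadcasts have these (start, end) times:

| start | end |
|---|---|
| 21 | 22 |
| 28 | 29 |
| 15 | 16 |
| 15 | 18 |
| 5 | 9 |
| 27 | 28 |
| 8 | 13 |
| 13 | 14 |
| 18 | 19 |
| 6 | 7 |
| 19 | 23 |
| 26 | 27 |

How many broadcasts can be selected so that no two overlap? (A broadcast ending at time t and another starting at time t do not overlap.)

9

Sorted by end: (6,7)  (5,9)  (8,13)  (13,14)  (15,16)  (15,18)  (18,19)  (21,22)  (19,23)  (26,27)  (27,28)  (28,29)
take (6,7); take (8,13); take (13,14); take (15,16); take (18,19); take (21,22); take (26,27); take (27,28); take (28,29).
Selected 9 broadcasts.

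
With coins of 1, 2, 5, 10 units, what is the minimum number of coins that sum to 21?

3

Use the largest denomination that fits, subtract, and repeat.
21 = 2×10 + 1×1
Total coins = 2 + 1 = 3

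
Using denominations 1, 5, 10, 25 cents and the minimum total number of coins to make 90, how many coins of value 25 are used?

3

Greedy: take as many of the largest coin as possible, then repeat with the remainder.
90 − 3×25→15 − 1×10→5 − 1×5→0
Count of 25: 3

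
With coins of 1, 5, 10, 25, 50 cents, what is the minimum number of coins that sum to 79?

79 = 1×50 + 1×25 + 4×1
Total coins = 1 + 1 + 4 = 6

6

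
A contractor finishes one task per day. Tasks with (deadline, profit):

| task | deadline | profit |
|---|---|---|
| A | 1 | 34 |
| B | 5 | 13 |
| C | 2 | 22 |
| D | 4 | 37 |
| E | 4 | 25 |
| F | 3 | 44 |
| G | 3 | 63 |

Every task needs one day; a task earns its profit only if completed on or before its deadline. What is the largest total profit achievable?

Sort by profit descending; place each in the latest free slot ≤ its deadline.
Profit order: G=63 F=44 D=37 A=34 E=25 C=22 B=13
Assign: G→slot 3, F→slot 2, D→slot 4, A→slot 1, E skipped, C skipped, B→slot 5.
Slots: [1:A] [2:F] [3:G] [4:D] [5:B]
Profit = 34 + 44 + 63 + 37 + 13 = 191

191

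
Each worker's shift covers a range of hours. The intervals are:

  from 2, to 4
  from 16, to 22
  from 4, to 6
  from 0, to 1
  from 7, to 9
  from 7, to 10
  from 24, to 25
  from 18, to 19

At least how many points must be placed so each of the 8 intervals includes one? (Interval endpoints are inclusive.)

By right end: [0,1]  [2,4]  [4,6]  [7,9]  [7,10]  [18,19]  [16,22]  [24,25]
[0,1] uncovered → point at 1; [2,4] uncovered → point at 4; [7,9] uncovered → point at 9; [18,19] uncovered → point at 19; [24,25] uncovered → point at 25.
Points: 1, 4, 9, 19, 25 (5 total).

5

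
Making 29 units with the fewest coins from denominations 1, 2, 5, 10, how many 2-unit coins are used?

2

Use the largest denomination that fits, subtract, and repeat.
29 − 2×10→9 − 1×5→4 − 2×2→0
Count of 2: 2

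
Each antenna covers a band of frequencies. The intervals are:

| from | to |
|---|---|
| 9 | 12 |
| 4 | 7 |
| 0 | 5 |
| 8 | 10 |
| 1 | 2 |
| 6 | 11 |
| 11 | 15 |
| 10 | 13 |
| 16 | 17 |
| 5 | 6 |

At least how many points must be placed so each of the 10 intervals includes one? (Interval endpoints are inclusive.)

Sorted: [1,2] [0,5] [5,6] [4,7] [8,10] [6,11] [9,12] [10,13] [11,15] [16,17]
{[1,2],[0,5]} hit by 2; {[5,6],[4,7]} hit by 6; {[8,10],[6,11],[9,12],[10,13]} hit by 10; {[11,15]} hit by 15; {[16,17]} hit by 17.
Points: 2, 6, 10, 15, 17 (5 total).

5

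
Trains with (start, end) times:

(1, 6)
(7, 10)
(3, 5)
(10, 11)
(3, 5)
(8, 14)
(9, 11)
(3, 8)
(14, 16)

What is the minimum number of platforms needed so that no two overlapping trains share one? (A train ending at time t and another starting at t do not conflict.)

4

Count concurrent intervals with a sweep; the peak is the room count.
Events (time:±→running): 1:+→1 3:+→2 3:+→3 3:+→4 … peak 4.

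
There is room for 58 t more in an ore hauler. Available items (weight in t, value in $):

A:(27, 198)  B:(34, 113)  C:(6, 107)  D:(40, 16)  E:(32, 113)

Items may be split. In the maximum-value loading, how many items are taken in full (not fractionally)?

Sort by value per unit weight and fill in that order.
Order: C (107/6=17.83) > A (198/27=7.33) > E (113/32=3.53) > B (113/34=3.32) > D (16/40=0.40)
Fill: take C (6 @ 107) → take A (27 @ 198) → take 25/32 of E → 88.28; 58/58 used.
2 item(s) taken whole; one partial (take 25/32 of E).

2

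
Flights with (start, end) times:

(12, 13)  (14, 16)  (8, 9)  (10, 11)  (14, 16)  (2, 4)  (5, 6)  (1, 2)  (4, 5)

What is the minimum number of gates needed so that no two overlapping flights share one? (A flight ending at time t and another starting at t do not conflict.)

2

Count concurrent intervals with a sweep; the peak is the room count.
starts: [1, 2, 4, 5, 8, 10, 12, 14, 14]
ends:   [2, 4, 5, 6, 9, 11, 13, 16, 16]
s1→1 e2→0 s2→1 e4→0 s4→1 e5→0 s5→1 e6→0 s8→1 e9→0 s10→1 e11→0 s12→1 e13→0 s14→1 s14→2  — peak 2.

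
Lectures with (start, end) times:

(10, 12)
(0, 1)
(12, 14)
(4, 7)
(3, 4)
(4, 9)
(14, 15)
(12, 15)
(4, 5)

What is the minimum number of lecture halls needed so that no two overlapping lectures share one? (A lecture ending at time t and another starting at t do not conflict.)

Count concurrent intervals with a sweep; the peak is the room count.
Events (time:±→running): 0:+→1 1:-→0 3:+→1 4:-→0 4:+→1 4:+→2 4:+→3 … peak 3.

3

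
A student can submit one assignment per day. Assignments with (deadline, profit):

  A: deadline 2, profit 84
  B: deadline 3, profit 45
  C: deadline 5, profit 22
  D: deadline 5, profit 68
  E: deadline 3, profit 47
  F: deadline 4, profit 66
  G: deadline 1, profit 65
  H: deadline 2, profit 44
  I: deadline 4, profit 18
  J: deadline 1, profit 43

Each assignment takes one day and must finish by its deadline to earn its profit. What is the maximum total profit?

Take jobs in profit order; each goes to the latest open slot no later than its deadline.
Profit order: A=84 D=68 F=66 G=65 E=47 B=45 H=44 J=43 C=22 I=18
Assign: A→slot 2, D→slot 5, F→slot 4, G→slot 1, E→slot 3, B skipped, H skipped, J skipped, C skipped, I skipped.
Slots: [1:G] [2:A] [3:E] [4:F] [5:D]
Profit = 65 + 84 + 47 + 66 + 68 = 330

330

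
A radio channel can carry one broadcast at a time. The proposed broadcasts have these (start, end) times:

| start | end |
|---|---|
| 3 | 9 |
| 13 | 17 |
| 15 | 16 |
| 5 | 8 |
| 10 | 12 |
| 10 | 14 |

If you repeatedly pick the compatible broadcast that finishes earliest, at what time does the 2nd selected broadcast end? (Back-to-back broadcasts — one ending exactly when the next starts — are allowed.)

12

Sort by end time and greedily take each interval whose start is ≥ the last chosen end.
By end time: (5,8), (3,9), (10,12), (10,14), (15,16), (13,17).
Pick (5,8); next start ≥ 8 → (10,12); next start ≥ 12 → (15,16).
Selected: (5,8) (10,12) (15,16)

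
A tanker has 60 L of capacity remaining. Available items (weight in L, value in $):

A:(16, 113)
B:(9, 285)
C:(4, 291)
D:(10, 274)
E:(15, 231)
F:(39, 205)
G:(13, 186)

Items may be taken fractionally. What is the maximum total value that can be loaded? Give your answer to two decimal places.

Greedy by value/weight ratio, highest first.
Ratios (sorted): C 72.75, B 31.67, D 27.40, E 15.40, G 14.31, A 7.06, F 5.26
take C (4 @ 291); take B (9 @ 285); take D (10 @ 274); take E (15 @ 231); take G (13 @ 186); take 9/16 of A → 63.56. Capacity used 60/60.
Total value = 1330.56

1330.56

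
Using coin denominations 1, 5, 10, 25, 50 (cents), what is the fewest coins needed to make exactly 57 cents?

4

Greedy: take as many of the largest coin as possible, then repeat with the remainder.
57 − 1×50→7 − 1×5→2 − 2×1→0
Total coins = 1 + 1 + 2 = 4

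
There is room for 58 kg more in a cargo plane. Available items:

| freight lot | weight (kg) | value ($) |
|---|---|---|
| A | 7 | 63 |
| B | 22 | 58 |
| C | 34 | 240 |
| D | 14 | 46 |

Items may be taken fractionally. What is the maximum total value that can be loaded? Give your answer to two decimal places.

356.91

Sort by value per unit weight and fill in that order.
Order: A (63/7=9.00) > C (240/34=7.06) > D (46/14=3.29) > B (58/22=2.64)
Fill: take A (7 @ 63) → take C (34 @ 240) → take D (14 @ 46) → take 3/22 of B → 7.91; 58/58 used.
Total value = 356.91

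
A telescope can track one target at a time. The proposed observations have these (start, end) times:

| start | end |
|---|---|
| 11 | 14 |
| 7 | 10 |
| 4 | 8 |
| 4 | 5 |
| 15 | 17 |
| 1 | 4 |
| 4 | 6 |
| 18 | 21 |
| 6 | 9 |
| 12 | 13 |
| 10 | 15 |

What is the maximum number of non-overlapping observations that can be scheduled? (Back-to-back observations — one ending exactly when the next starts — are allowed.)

6

Order by finish time; keep every interval that doesn't clash with the previous kept one.
Sorted by end: (1,4)  (4,5)  (4,6)  (4,8)  (6,9)  (7,10)  (12,13)  (11,14)  (10,15)  (15,17)  (18,21)
take (1,4); take (4,5); skip (4,6); take (6,9); skip (7,10); take (12,13); take (15,17); take (18,21).
Selected 6 observations.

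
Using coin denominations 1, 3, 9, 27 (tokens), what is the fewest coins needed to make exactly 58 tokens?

4

Greedy: take as many of the largest coin as possible, then repeat with the remainder.
58 − 2×27→4 − 1×3→1 − 1×1→0
Total coins = 2 + 1 + 1 = 4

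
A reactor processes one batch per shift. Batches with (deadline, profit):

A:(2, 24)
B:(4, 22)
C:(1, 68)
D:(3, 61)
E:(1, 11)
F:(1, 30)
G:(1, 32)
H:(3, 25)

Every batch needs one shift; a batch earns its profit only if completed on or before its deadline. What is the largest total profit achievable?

Profit order: C=68 D=61 G=32 F=30 H=25 A=24 B=22 E=11
Assign: C→slot 1, D→slot 3, G skipped, F skipped, H→slot 2, A skipped, B→slot 4, E skipped.
Slots: [1:C] [2:H] [3:D] [4:B]
Profit = 68 + 25 + 61 + 22 = 176

176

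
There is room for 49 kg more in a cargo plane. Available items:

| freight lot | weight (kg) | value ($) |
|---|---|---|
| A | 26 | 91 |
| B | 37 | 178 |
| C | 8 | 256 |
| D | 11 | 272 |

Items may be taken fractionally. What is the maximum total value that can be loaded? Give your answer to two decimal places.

Sort by value per unit weight and fill in that order.
Ratios (sorted): C 32.00, D 24.73, B 4.81, A 3.50
take C (8 @ 256); take D (11 @ 272); take 30/37 of B → 144.32. Capacity used 49/49.
Total value = 672.32

672.32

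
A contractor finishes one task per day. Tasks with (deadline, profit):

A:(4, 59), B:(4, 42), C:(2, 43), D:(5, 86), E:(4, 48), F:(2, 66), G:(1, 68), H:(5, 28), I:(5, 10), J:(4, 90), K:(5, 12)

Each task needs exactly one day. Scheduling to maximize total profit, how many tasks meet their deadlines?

5

Profit order: J=90 D=86 G=68 F=66 A=59 E=48 C=43 B=42 H=28 K=12 I=10
Assign: J→slot 4, D→slot 5, G→slot 1, F→slot 2, A→slot 3, E skipped, C skipped, B skipped, H skipped, K skipped, I skipped.
Slots: [1:G] [2:F] [3:A] [4:J] [5:D]
5 of 11 scheduled.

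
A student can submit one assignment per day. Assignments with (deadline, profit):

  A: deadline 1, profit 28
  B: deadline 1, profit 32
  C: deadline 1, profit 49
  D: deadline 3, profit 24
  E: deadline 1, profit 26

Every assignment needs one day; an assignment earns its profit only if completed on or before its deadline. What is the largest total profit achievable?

Sort by profit descending; place each in the latest free slot ≤ its deadline.
Profit order: C=49 B=32 A=28 E=26 D=24
Assign: C→slot 1, B skipped, A skipped, E skipped, D→slot 3.
Slots: [1:C] [3:D]
Profit = 49 + 24 = 73

73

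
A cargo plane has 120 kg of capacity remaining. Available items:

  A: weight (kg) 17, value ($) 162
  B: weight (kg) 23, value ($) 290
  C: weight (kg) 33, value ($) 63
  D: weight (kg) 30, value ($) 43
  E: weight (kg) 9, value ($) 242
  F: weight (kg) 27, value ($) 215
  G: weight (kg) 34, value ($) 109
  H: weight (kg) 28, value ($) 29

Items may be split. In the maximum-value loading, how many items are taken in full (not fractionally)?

5

Greedy by value/weight ratio, highest first.
Order: E (242/9=26.89) > B (290/23=12.61) > A (162/17=9.53) > F (215/27=7.96) > G (109/34=3.21) > C (63/33=1.91) > D (43/30=1.43) > H (29/28=1.04)
Fill: take E (9 @ 242) → take B (23 @ 290) → take A (17 @ 162) → take F (27 @ 215) → take G (34 @ 109) → take 10/33 of C → 19.09; 120/120 used.
5 item(s) taken whole; one partial (take 10/33 of C).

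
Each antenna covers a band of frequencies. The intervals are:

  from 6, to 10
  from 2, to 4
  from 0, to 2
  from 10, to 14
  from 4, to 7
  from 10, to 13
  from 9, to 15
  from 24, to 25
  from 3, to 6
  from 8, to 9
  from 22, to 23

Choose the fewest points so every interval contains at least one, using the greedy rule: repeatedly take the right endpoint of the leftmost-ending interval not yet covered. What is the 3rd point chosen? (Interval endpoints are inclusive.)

By right end: [0,2]  [2,4]  [3,6]  [4,7]  [8,9]  [6,10]  [10,13]  [10,14]  [9,15]  [22,23]  [24,25]
[0,2] uncovered → point at 2; [3,6] uncovered → point at 6; [8,9] uncovered → point at 9; [10,13] uncovered → point at 13; [22,23] uncovered → point at 23; [24,25] uncovered → point at 25.
Points: 2, 6, 9, 13, 23, 25 (6 total).

9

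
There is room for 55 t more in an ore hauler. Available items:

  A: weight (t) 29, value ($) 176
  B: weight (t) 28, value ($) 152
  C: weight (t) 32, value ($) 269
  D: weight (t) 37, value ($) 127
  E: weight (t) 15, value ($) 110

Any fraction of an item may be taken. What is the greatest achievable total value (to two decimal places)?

Ratios (sorted): C 8.41, E 7.33, A 6.07, B 5.43, D 3.43
take C (32 @ 269); take E (15 @ 110); take 8/29 of A → 48.55. Capacity used 55/55.
Total value = 427.55

427.55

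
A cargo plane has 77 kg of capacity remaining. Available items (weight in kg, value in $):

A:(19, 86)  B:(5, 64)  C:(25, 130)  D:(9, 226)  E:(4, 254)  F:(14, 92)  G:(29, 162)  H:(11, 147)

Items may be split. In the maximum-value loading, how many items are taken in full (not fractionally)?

Greedy by value/weight ratio, highest first.
Ratios (sorted): E 63.50, D 25.11, H 13.36, B 12.80, F 6.57, G 5.59, C 5.20, A 4.53
take E (4 @ 254); take D (9 @ 226); take H (11 @ 147); take B (5 @ 64); take F (14 @ 92); take G (29 @ 162); take 5/25 of C → 26.00. Capacity used 77/77.
6 item(s) taken whole; one partial (take 5/25 of C).

6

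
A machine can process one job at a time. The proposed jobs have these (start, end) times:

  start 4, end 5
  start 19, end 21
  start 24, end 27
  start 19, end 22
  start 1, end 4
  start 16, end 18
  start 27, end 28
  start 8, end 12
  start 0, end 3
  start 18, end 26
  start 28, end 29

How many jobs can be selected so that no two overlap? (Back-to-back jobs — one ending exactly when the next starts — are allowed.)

8

By end time: (0,3), (1,4), (4,5), (8,12), (16,18), (19,21), (19,22), (18,26), (24,27), (27,28), (28,29).
Pick (0,3); next start ≥ 3 → (4,5); next start ≥ 5 → (8,12); next start ≥ 12 → (16,18); next start ≥ 18 → (19,21); next start ≥ 21 → (24,27); next start ≥ 27 → (27,28); next start ≥ 28 → (28,29).
Selected 8 jobs.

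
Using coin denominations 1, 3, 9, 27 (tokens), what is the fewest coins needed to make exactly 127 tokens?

127 = 4×27 + 2×9 + 1×1
Total coins = 4 + 2 + 1 = 7

7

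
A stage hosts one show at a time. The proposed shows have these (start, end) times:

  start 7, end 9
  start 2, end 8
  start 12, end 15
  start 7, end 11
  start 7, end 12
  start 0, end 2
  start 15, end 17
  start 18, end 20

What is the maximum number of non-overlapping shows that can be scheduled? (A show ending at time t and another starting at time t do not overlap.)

Sorted by end: (0,2)  (2,8)  (7,9)  (7,11)  (7,12)  (12,15)  (15,17)  (18,20)
take (0,2); take (2,8); take (12,15); take (15,17); take (18,20).
Selected 5 shows.

5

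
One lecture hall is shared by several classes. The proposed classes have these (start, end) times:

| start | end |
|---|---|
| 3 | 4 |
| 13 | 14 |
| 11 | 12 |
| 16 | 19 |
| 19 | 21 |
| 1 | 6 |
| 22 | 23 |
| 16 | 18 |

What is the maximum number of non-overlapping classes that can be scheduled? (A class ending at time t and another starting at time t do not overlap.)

By end time: (3,4), (1,6), (11,12), (13,14), (16,18), (16,19), (19,21), (22,23).
Pick (3,4); next start ≥ 4 → (11,12); next start ≥ 12 → (13,14); next start ≥ 14 → (16,18); next start ≥ 18 → (19,21); next start ≥ 21 → (22,23).
Selected 6 classes.

6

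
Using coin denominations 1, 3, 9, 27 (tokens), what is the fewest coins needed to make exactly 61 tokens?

5

61 − 2×27→7 − 2×3→1 − 1×1→0
Total coins = 2 + 2 + 1 = 5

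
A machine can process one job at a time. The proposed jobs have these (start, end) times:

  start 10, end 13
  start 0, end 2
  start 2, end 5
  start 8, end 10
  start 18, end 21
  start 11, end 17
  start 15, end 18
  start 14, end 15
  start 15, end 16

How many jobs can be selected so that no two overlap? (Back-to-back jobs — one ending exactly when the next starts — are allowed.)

7

Greedy by earliest finish: after sorting by end time, pick each interval compatible with the last pick.
Sorted by end: (0,2)  (2,5)  (8,10)  (10,13)  (14,15)  (15,16)  (11,17)  (15,18)  (18,21)
take (0,2); take (2,5); take (8,10); take (10,13); take (14,15); take (15,16); take (18,21).
Selected 7 jobs.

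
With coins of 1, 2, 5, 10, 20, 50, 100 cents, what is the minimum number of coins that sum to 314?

314 − 3×100→14 − 1×10→4 − 2×2→0
Total coins = 3 + 1 + 2 = 6

6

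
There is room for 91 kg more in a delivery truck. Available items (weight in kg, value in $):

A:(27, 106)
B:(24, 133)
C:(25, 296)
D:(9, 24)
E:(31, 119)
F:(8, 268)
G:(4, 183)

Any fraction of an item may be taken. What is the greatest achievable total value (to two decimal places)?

997.52

Greedy by value/weight ratio, highest first.
Ratios (sorted): G 45.75, F 33.50, C 11.84, B 5.54, A 3.93, E 3.84, D 2.67
take G (4 @ 183); take F (8 @ 268); take C (25 @ 296); take B (24 @ 133); take A (27 @ 106); take 3/31 of E → 11.52. Capacity used 91/91.
Total value = 997.52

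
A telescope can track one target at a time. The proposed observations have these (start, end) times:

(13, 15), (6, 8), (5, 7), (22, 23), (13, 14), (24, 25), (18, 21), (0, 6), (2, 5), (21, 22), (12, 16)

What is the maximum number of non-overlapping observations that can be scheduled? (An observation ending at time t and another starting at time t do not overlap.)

By end time: (2,5), (0,6), (5,7), (6,8), (13,14), (13,15), (12,16), (18,21), (21,22), (22,23), (24,25).
Pick (2,5); next start ≥ 5 → (5,7); next start ≥ 7 → (13,14); next start ≥ 14 → (18,21); next start ≥ 21 → (21,22); next start ≥ 22 → (22,23); next start ≥ 23 → (24,25).
Selected 7 observations.

7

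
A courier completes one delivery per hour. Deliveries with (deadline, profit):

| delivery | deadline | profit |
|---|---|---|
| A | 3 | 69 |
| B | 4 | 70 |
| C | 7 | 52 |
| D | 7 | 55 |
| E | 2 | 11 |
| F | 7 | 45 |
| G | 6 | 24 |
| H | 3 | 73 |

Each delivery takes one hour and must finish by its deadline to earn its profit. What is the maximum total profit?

Take jobs in profit order; each goes to the latest open slot no later than its deadline.
Profit order: H=73 B=70 A=69 D=55 C=52 F=45 G=24 E=11
Assign: H→slot 3, B→slot 4, A→slot 2, D→slot 7, C→slot 6, F→slot 5, G→slot 1, E skipped.
Slots: [1:G] [2:A] [3:H] [4:B] [5:F] [6:C] [7:D]
Profit = 24 + 69 + 73 + 70 + 45 + 52 + 55 = 388

388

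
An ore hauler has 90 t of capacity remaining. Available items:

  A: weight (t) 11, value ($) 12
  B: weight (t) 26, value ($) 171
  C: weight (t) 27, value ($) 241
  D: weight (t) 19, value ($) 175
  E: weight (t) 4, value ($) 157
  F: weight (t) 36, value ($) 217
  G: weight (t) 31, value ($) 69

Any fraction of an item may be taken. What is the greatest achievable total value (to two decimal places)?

Sort by value per unit weight and fill in that order.
Ratios (sorted): E 39.25, D 9.21, C 8.93, B 6.58, F 6.03, G 2.23, A 1.09
take E (4 @ 157); take D (19 @ 175); take C (27 @ 241); take B (26 @ 171); take 14/36 of F → 84.39. Capacity used 90/90.
Total value = 828.39

828.39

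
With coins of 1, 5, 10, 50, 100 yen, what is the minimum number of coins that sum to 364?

9

364 − 3×100→64 − 1×50→14 − 1×10→4 − 4×1→0
Total coins = 3 + 1 + 1 + 4 = 9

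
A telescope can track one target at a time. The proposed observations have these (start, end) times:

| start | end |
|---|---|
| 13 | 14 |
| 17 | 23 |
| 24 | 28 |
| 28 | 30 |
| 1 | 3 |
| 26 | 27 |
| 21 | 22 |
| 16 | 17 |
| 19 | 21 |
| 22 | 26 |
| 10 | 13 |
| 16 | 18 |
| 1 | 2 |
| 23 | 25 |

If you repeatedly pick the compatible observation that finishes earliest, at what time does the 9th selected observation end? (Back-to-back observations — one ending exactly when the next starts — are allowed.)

30

Sorted by end: (1,2)  (1,3)  (10,13)  (13,14)  (16,17)  (16,18)  (19,21)  (21,22)  (17,23)  (23,25)  (22,26)  (26,27)  (24,28)  (28,30)
take (1,2); skip (1,3); take (10,13); take (13,14); take (16,17); skip (16,18); take (19,21); take (21,22); take (23,25); skip (22,26); take (26,27); take (28,30).
Selected: (1,2) (10,13) (13,14) (16,17) (19,21) (21,22) (23,25) (26,27) (28,30)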